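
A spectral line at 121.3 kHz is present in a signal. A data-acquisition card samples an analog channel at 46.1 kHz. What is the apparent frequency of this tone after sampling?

121.3 kHz mod fs = 29.1 kHz.
29.1 kHz > fs/2 = 23.05 kHz, folds to fs − 29.1 kHz = 17 kHz.

17 kHz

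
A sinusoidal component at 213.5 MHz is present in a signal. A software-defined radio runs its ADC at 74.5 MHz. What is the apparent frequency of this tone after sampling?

10 MHz

213.5 MHz mod fs = 64.5 MHz.
64.5 MHz > fs/2 = 37.25 MHz, folds to fs − 64.5 MHz = 10 MHz.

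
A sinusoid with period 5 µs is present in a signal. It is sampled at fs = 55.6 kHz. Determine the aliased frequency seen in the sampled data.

T = 5 µs → f = 1/T = 200 kHz.
200 kHz mod fs = 33.2 kHz.
33.2 kHz > fs/2 = 27.8 kHz, folds to fs − 33.2 kHz = 22.4 kHz.

22.4 kHz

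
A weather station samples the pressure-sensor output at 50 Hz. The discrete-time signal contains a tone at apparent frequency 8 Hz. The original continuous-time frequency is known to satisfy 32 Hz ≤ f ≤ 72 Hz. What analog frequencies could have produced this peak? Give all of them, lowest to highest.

Frequencies that alias to 8 Hz are k·fs ± 8 Hz for integer k ≥ 0.
k=0: 8 Hz.
k=1: 42 Hz, 58 Hz.
k=2: 92 Hz, 108 Hz.
Within [32 Hz, 72 Hz]: 42 Hz, 58 Hz.

42 Hz, 58 Hz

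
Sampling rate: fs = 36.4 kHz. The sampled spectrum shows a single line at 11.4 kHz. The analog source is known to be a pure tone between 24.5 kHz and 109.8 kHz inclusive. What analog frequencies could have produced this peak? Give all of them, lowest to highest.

Frequencies that alias to 11.4 kHz are k·fs ± 11.4 kHz for integer k ≥ 0.
k=0: 11.4 kHz.
k=1: 25 kHz, 47.8 kHz.
k=2: 61.4 kHz, 84.2 kHz.
k=3: 97.8 kHz, 120.6 kHz.
k=4: 134.2 kHz, 157 kHz.
Within [24.5 kHz, 109.8 kHz]: 25 kHz, 47.8 kHz, 61.4 kHz, 84.2 kHz, 97.8 kHz.

25 kHz, 47.8 kHz, 61.4 kHz, 84.2 kHz, 97.8 kHz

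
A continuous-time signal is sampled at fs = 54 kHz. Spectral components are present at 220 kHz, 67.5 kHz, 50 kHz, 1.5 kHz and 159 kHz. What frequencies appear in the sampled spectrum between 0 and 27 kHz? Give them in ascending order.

1.5 kHz, 3 kHz, 4 kHz, 13.5 kHz

fs/2 = 27 kHz.
220 kHz mod fs = 4 kHz.
4 kHz ≤ fs/2 = 27 kHz, appears at 4 kHz.
67.5 kHz mod fs = 13.5 kHz.
13.5 kHz ≤ fs/2 = 27 kHz, appears at 13.5 kHz.
50 kHz > fs/2 = 27 kHz, folds to fs − 50 kHz = 4 kHz.
1.5 kHz ≤ fs/2 = 27 kHz, passes unchanged.
159 kHz mod fs = 51 kHz.
51 kHz > fs/2 = 27 kHz, folds to fs − 51 kHz = 3 kHz.
Distinct values: {1.5 kHz, 3 kHz, 4 kHz, 13.5 kHz}.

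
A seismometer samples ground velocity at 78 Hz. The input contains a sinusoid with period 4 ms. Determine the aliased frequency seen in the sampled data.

T = 4 ms → f = 1/T = 250 Hz.
250 Hz mod fs = 16 Hz.
16 Hz ≤ fs/2 = 39 Hz, appears at 16 Hz.

16 Hz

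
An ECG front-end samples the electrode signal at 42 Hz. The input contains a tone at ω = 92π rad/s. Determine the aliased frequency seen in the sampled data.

ω = 92π rad/s → f = ω/(2π) = 46 Hz.
46 Hz mod fs = 4 Hz.
4 Hz ≤ fs/2 = 21 Hz, appears at 4 Hz.

4 Hz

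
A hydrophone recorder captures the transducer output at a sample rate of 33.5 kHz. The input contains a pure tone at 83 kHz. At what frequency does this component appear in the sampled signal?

16 kHz

83 kHz mod fs = 16 kHz.
16 kHz ≤ fs/2 = 16.75 kHz, appears at 16 kHz.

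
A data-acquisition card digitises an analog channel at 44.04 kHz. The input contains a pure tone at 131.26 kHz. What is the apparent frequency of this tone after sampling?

0.86 kHz

131.26 kHz mod fs = 43.18 kHz.
43.18 kHz > fs/2 = 22.02 kHz, folds to fs − 43.18 kHz = 0.86 kHz.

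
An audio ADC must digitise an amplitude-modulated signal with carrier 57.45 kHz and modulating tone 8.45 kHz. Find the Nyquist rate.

AM sidebands sit at fc ± fm = 49 kHz and 65.9 kHz.
Highest-frequency component: 65.9 kHz.
Nyquist rate = 2 × 65.9 kHz = 131.8 kHz.

131.8 kHz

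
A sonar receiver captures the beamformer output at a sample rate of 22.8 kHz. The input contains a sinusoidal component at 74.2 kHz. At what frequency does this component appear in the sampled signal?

5.8 kHz

74.2 kHz mod fs = 5.8 kHz.
5.8 kHz ≤ fs/2 = 11.4 kHz, appears at 5.8 kHz.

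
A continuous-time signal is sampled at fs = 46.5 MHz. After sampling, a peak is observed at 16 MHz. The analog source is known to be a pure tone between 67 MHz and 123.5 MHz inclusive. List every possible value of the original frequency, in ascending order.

77 MHz, 109 MHz, 123.5 MHz

Frequencies that alias to 16 MHz are k·fs ± 16 MHz for integer k ≥ 0.
k=0: 16 MHz.
k=1: 30.5 MHz, 62.5 MHz.
k=2: 77 MHz, 109 MHz.
k=3: 123.5 MHz, 155.5 MHz.
k=4: 170 MHz, 202 MHz.
Within [67 MHz, 123.5 MHz]: 77 MHz, 109 MHz, 123.5 MHz.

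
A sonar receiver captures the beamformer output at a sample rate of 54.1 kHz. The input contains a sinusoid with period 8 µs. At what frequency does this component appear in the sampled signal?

T = 8 µs → f = 1/T = 125 kHz.
125 kHz mod fs = 16.8 kHz.
16.8 kHz ≤ fs/2 = 27.05 kHz, appears at 16.8 kHz.

16.8 kHz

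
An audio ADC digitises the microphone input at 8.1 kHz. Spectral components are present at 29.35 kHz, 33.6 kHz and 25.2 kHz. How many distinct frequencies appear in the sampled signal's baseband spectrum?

fs/2 = 4.05 kHz.
29.35 kHz mod fs = 5.05 kHz.
5.05 kHz > fs/2 = 4.05 kHz, folds to fs − 5.05 kHz = 3.05 kHz.
33.6 kHz mod fs = 1.2 kHz.
1.2 kHz ≤ fs/2 = 4.05 kHz, appears at 1.2 kHz.
25.2 kHz mod fs = 0.9 kHz.
0.9 kHz ≤ fs/2 = 4.05 kHz, appears at 0.9 kHz.
Distinct values: {0.9 kHz, 1.2 kHz, 3.05 kHz} → 3.

3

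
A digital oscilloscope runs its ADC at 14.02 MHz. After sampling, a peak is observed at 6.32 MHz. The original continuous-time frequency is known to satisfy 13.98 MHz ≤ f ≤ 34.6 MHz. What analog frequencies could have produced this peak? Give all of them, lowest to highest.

Frequencies that alias to 6.32 MHz are k·fs ± 6.32 MHz for integer k ≥ 0.
k=0: 6.32 MHz.
k=1: 7.7 MHz, 20.34 MHz.
k=2: 21.72 MHz, 34.36 MHz.
k=3: 35.74 MHz, 48.38 MHz.
Within [13.98 MHz, 34.6 MHz]: 20.34 MHz, 21.72 MHz, 34.36 MHz.

20.34 MHz, 21.72 MHz, 34.36 MHz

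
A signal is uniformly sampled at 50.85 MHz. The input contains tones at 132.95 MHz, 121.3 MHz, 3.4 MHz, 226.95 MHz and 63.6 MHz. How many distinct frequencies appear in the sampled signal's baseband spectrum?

4

fs/2 = 25.425 MHz.
132.95 MHz mod fs = 31.25 MHz.
31.25 MHz > fs/2 = 25.425 MHz, folds to fs − 31.25 MHz = 19.6 MHz.
121.3 MHz mod fs = 19.6 MHz.
19.6 MHz ≤ fs/2 = 25.425 MHz, appears at 19.6 MHz.
3.4 MHz ≤ fs/2 = 25.425 MHz, passes unchanged.
226.95 MHz mod fs = 23.55 MHz.
23.55 MHz ≤ fs/2 = 25.425 MHz, appears at 23.55 MHz.
63.6 MHz mod fs = 12.75 MHz.
12.75 MHz ≤ fs/2 = 25.425 MHz, appears at 12.75 MHz.
Distinct values: {3.4 MHz, 12.75 MHz, 19.6 MHz, 23.55 MHz} → 4.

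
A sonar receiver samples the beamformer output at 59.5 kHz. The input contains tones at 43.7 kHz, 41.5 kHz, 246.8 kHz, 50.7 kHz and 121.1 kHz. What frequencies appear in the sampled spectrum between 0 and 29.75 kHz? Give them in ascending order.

fs/2 = 29.75 kHz.
43.7 kHz > fs/2 = 29.75 kHz, folds to fs − 43.7 kHz = 15.8 kHz.
41.5 kHz > fs/2 = 29.75 kHz, folds to fs − 41.5 kHz = 18 kHz.
246.8 kHz mod fs = 8.8 kHz.
8.8 kHz ≤ fs/2 = 29.75 kHz, appears at 8.8 kHz.
50.7 kHz > fs/2 = 29.75 kHz, folds to fs − 50.7 kHz = 8.8 kHz.
121.1 kHz mod fs = 2.1 kHz.
2.1 kHz ≤ fs/2 = 29.75 kHz, appears at 2.1 kHz.
Distinct values: {2.1 kHz, 8.8 kHz, 15.8 kHz, 18 kHz}.

2.1 kHz, 8.8 kHz, 15.8 kHz, 18 kHz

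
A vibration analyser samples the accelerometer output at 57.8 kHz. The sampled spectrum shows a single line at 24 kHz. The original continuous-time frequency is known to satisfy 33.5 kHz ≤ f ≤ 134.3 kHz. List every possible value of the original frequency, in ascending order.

Frequencies that alias to 24 kHz are k·fs ± 24 kHz for integer k ≥ 0.
k=0: 24 kHz.
k=1: 33.8 kHz, 81.8 kHz.
k=2: 91.6 kHz, 139.6 kHz.
k=3: 149.4 kHz, 197.4 kHz.
Within [33.5 kHz, 134.3 kHz]: 33.8 kHz, 81.8 kHz, 91.6 kHz.

33.8 kHz, 81.8 kHz, 91.6 kHz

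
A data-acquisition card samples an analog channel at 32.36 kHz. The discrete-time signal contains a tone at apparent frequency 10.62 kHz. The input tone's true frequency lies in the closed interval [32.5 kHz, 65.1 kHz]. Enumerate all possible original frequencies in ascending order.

42.98 kHz, 54.1 kHz

Frequencies that alias to 10.62 kHz are k·fs ± 10.62 kHz for integer k ≥ 0.
k=0: 10.62 kHz.
k=1: 21.74 kHz, 42.98 kHz.
k=2: 54.1 kHz, 75.34 kHz.
k=3: 86.46 kHz, 107.7 kHz.
Within [32.5 kHz, 65.1 kHz]: 42.98 kHz, 54.1 kHz.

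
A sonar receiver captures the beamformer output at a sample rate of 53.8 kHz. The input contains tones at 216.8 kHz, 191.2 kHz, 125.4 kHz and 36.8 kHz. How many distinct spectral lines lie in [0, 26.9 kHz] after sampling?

fs/2 = 26.9 kHz.
216.8 kHz mod fs = 1.6 kHz.
1.6 kHz ≤ fs/2 = 26.9 kHz, appears at 1.6 kHz.
191.2 kHz mod fs = 29.8 kHz.
29.8 kHz > fs/2 = 26.9 kHz, folds to fs − 29.8 kHz = 24 kHz.
125.4 kHz mod fs = 17.8 kHz.
17.8 kHz ≤ fs/2 = 26.9 kHz, appears at 17.8 kHz.
36.8 kHz > fs/2 = 26.9 kHz, folds to fs − 36.8 kHz = 17 kHz.
Distinct values: {1.6 kHz, 17 kHz, 17.8 kHz, 24 kHz} → 4.

4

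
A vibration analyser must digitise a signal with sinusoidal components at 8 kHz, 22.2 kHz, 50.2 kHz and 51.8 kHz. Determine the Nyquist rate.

Highest-frequency component: 51.8 kHz.
Nyquist rate = 2 × 51.8 kHz = 103.6 kHz.

103.6 kHz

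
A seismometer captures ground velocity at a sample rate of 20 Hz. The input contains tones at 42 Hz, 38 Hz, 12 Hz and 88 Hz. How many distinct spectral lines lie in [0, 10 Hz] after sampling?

fs/2 = 10 Hz.
42 Hz mod fs = 2 Hz.
2 Hz ≤ fs/2 = 10 Hz, appears at 2 Hz.
38 Hz mod fs = 18 Hz.
18 Hz > fs/2 = 10 Hz, folds to fs − 18 Hz = 2 Hz.
12 Hz > fs/2 = 10 Hz, folds to fs − 12 Hz = 8 Hz.
88 Hz mod fs = 8 Hz.
8 Hz ≤ fs/2 = 10 Hz, appears at 8 Hz.
Distinct values: {2 Hz, 8 Hz} → 2.

2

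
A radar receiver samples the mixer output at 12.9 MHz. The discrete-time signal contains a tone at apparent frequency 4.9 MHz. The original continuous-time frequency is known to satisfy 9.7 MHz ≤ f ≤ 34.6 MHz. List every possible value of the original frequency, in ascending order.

17.8 MHz, 20.9 MHz, 30.7 MHz, 33.8 MHz

Frequencies that alias to 4.9 MHz are k·fs ± 4.9 MHz for integer k ≥ 0.
k=0: 4.9 MHz.
k=1: 8 MHz, 17.8 MHz.
k=2: 20.9 MHz, 30.7 MHz.
k=3: 33.8 MHz, 43.6 MHz.
k=4: 46.7 MHz, 56.5 MHz.
Within [9.7 MHz, 34.6 MHz]: 17.8 MHz, 20.9 MHz, 30.7 MHz, 33.8 MHz.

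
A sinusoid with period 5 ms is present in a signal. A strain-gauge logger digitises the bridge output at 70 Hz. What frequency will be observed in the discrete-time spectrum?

10 Hz

T = 5 ms → f = 1/T = 200 Hz.
200 Hz mod fs = 60 Hz.
60 Hz > fs/2 = 35 Hz, folds to fs − 60 Hz = 10 Hz.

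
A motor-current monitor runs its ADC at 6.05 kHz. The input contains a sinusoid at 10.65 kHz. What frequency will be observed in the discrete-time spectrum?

1.45 kHz

10.65 kHz mod fs = 4.6 kHz.
4.6 kHz > fs/2 = 3.025 kHz, folds to fs − 4.6 kHz = 1.45 kHz.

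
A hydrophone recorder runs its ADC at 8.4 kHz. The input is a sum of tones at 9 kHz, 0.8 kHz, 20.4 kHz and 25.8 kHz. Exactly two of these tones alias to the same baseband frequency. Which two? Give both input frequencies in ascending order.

fs/2 = 4.2 kHz.
9 kHz mod fs = 0.6 kHz.
0.6 kHz ≤ fs/2 = 4.2 kHz, appears at 0.6 kHz.
0.8 kHz ≤ fs/2 = 4.2 kHz, passes unchanged.
20.4 kHz mod fs = 3.6 kHz.
3.6 kHz ≤ fs/2 = 4.2 kHz, appears at 3.6 kHz.
25.8 kHz mod fs = 0.6 kHz.
0.6 kHz ≤ fs/2 = 4.2 kHz, appears at 0.6 kHz.
9 kHz and 25.8 kHz both map to 0.6 kHz.

9 kHz, 25.8 kHz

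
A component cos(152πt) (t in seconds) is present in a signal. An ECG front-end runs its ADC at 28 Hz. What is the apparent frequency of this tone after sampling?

8 Hz

ω = 152π rad/s → f = ω/(2π) = 76 Hz.
76 Hz mod fs = 20 Hz.
20 Hz > fs/2 = 14 Hz, folds to fs − 20 Hz = 8 Hz.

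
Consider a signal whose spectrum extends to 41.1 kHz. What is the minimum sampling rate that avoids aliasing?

82.2 kHz

Nyquist rate = 2 × 41.1 kHz = 82.2 kHz.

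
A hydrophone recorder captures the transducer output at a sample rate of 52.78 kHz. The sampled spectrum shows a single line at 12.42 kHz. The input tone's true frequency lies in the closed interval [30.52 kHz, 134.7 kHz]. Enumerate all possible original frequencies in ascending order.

Frequencies that alias to 12.42 kHz are k·fs ± 12.42 kHz for integer k ≥ 0.
k=0: 12.42 kHz.
k=1: 40.36 kHz, 65.2 kHz.
k=2: 93.14 kHz, 117.98 kHz.
k=3: 145.92 kHz, 170.76 kHz.
Within [30.52 kHz, 134.7 kHz]: 40.36 kHz, 65.2 kHz, 93.14 kHz, 117.98 kHz.

40.36 kHz, 65.2 kHz, 93.14 kHz, 117.98 kHz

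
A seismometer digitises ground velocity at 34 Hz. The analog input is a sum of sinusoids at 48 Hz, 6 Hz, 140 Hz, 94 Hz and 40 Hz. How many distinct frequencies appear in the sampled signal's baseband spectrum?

4

fs/2 = 17 Hz.
48 Hz mod fs = 14 Hz.
14 Hz ≤ fs/2 = 17 Hz, appears at 14 Hz.
6 Hz ≤ fs/2 = 17 Hz, passes unchanged.
140 Hz mod fs = 4 Hz.
4 Hz ≤ fs/2 = 17 Hz, appears at 4 Hz.
94 Hz mod fs = 26 Hz.
26 Hz > fs/2 = 17 Hz, folds to fs − 26 Hz = 8 Hz.
40 Hz mod fs = 6 Hz.
6 Hz ≤ fs/2 = 17 Hz, appears at 6 Hz.
Distinct values: {4 Hz, 6 Hz, 8 Hz, 14 Hz} → 4.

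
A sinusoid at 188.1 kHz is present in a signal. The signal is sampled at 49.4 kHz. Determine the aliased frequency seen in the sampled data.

9.5 kHz

188.1 kHz mod fs = 39.9 kHz.
39.9 kHz > fs/2 = 24.7 kHz, folds to fs − 39.9 kHz = 9.5 kHz.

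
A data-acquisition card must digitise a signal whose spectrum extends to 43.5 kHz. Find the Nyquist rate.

87 kHz

Nyquist rate = 2 × 43.5 kHz = 87 kHz.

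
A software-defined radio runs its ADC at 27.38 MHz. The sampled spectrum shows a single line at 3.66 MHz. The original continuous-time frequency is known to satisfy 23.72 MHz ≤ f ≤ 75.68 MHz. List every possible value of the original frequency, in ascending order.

23.72 MHz, 31.04 MHz, 51.1 MHz, 58.42 MHz

Frequencies that alias to 3.66 MHz are k·fs ± 3.66 MHz for integer k ≥ 0.
k=0: 3.66 MHz.
k=1: 23.72 MHz, 31.04 MHz.
k=2: 51.1 MHz, 58.42 MHz.
k=3: 78.48 MHz, 85.8 MHz.
Within [23.72 MHz, 75.68 MHz]: 23.72 MHz, 31.04 MHz, 51.1 MHz, 58.42 MHz.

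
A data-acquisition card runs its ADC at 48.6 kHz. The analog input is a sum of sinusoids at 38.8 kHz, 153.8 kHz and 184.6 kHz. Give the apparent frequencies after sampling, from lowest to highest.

8 kHz, 9.8 kHz

fs/2 = 24.3 kHz.
38.8 kHz > fs/2 = 24.3 kHz, folds to fs − 38.8 kHz = 9.8 kHz.
153.8 kHz mod fs = 8 kHz.
8 kHz ≤ fs/2 = 24.3 kHz, appears at 8 kHz.
184.6 kHz mod fs = 38.8 kHz.
38.8 kHz > fs/2 = 24.3 kHz, folds to fs − 38.8 kHz = 9.8 kHz.
Distinct values: {8 kHz, 9.8 kHz}.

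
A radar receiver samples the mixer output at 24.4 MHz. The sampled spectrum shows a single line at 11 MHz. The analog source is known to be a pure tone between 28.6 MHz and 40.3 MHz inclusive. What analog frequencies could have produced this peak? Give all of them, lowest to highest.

35.4 MHz, 37.8 MHz

Frequencies that alias to 11 MHz are k·fs ± 11 MHz for integer k ≥ 0.
k=0: 11 MHz.
k=1: 13.4 MHz, 35.4 MHz.
k=2: 37.8 MHz, 59.8 MHz.
k=3: 62.2 MHz, 84.2 MHz.
Within [28.6 MHz, 40.3 MHz]: 35.4 MHz, 37.8 MHz.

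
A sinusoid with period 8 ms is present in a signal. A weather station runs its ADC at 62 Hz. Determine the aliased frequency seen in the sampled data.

1 Hz

T = 8 ms → f = 1/T = 125 Hz.
125 Hz mod fs = 1 Hz.
1 Hz ≤ fs/2 = 31 Hz, appears at 1 Hz.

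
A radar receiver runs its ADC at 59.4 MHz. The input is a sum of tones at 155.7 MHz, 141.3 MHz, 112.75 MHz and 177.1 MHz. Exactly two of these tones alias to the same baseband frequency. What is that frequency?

22.5 MHz

fs/2 = 29.7 MHz.
155.7 MHz mod fs = 36.9 MHz.
36.9 MHz > fs/2 = 29.7 MHz, folds to fs − 36.9 MHz = 22.5 MHz.
141.3 MHz mod fs = 22.5 MHz.
22.5 MHz ≤ fs/2 = 29.7 MHz, appears at 22.5 MHz.
112.75 MHz mod fs = 53.35 MHz.
53.35 MHz > fs/2 = 29.7 MHz, folds to fs − 53.35 MHz = 6.05 MHz.
177.1 MHz mod fs = 58.3 MHz.
58.3 MHz > fs/2 = 29.7 MHz, folds to fs − 58.3 MHz = 1.1 MHz.
141.3 MHz and 155.7 MHz both map to 22.5 MHz.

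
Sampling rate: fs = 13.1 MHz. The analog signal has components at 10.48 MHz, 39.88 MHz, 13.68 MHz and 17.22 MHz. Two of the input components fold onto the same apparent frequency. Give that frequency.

fs/2 = 6.55 MHz.
10.48 MHz > fs/2 = 6.55 MHz, folds to fs − 10.48 MHz = 2.62 MHz.
39.88 MHz mod fs = 0.58 MHz.
0.58 MHz ≤ fs/2 = 6.55 MHz, appears at 0.58 MHz.
13.68 MHz mod fs = 0.58 MHz.
0.58 MHz ≤ fs/2 = 6.55 MHz, appears at 0.58 MHz.
17.22 MHz mod fs = 4.12 MHz.
4.12 MHz ≤ fs/2 = 6.55 MHz, appears at 4.12 MHz.
13.68 MHz and 39.88 MHz both map to 0.58 MHz.

0.58 MHz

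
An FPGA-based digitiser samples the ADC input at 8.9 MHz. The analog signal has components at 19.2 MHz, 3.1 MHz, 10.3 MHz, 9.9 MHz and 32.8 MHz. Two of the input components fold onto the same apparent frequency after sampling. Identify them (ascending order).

fs/2 = 4.45 MHz.
19.2 MHz mod fs = 1.4 MHz.
1.4 MHz ≤ fs/2 = 4.45 MHz, appears at 1.4 MHz.
3.1 MHz ≤ fs/2 = 4.45 MHz, passes unchanged.
10.3 MHz mod fs = 1.4 MHz.
1.4 MHz ≤ fs/2 = 4.45 MHz, appears at 1.4 MHz.
9.9 MHz mod fs = 1 MHz.
1 MHz ≤ fs/2 = 4.45 MHz, appears at 1 MHz.
32.8 MHz mod fs = 6.1 MHz.
6.1 MHz > fs/2 = 4.45 MHz, folds to fs − 6.1 MHz = 2.8 MHz.
10.3 MHz and 19.2 MHz both map to 1.4 MHz.

10.3 MHz, 19.2 MHz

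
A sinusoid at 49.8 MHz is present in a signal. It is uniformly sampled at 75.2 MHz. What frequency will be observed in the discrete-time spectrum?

49.8 MHz > fs/2 = 37.6 MHz, folds to fs − 49.8 MHz = 25.4 MHz.

25.4 MHz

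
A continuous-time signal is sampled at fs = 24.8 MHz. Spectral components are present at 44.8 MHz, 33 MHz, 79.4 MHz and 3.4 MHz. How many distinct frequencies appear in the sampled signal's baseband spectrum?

4

fs/2 = 12.4 MHz.
44.8 MHz mod fs = 20 MHz.
20 MHz > fs/2 = 12.4 MHz, folds to fs − 20 MHz = 4.8 MHz.
33 MHz mod fs = 8.2 MHz.
8.2 MHz ≤ fs/2 = 12.4 MHz, appears at 8.2 MHz.
79.4 MHz mod fs = 5 MHz.
5 MHz ≤ fs/2 = 12.4 MHz, appears at 5 MHz.
3.4 MHz ≤ fs/2 = 12.4 MHz, passes unchanged.
Distinct values: {3.4 MHz, 4.8 MHz, 5 MHz, 8.2 MHz} → 4.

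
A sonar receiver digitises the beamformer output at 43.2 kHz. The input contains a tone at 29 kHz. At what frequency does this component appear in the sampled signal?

14.2 kHz

29 kHz > fs/2 = 21.6 kHz, folds to fs − 29 kHz = 14.2 kHz.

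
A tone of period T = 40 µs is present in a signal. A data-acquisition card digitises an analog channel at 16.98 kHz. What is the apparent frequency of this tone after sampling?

8.02 kHz

T = 40 µs → f = 1/T = 25 kHz.
25 kHz mod fs = 8.02 kHz.
8.02 kHz ≤ fs/2 = 8.49 kHz, appears at 8.02 kHz.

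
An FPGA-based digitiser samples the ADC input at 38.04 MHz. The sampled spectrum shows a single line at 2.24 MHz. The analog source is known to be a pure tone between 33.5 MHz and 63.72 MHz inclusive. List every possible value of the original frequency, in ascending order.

Frequencies that alias to 2.24 MHz are k·fs ± 2.24 MHz for integer k ≥ 0.
k=0: 2.24 MHz.
k=1: 35.8 MHz, 40.28 MHz.
k=2: 73.84 MHz, 78.32 MHz.
Within [33.5 MHz, 63.72 MHz]: 35.8 MHz, 40.28 MHz.

35.8 MHz, 40.28 MHz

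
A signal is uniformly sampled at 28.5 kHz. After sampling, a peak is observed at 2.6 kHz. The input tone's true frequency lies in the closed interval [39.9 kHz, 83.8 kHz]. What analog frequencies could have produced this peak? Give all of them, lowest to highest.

Frequencies that alias to 2.6 kHz are k·fs ± 2.6 kHz for integer k ≥ 0.
k=0: 2.6 kHz.
k=1: 25.9 kHz, 31.1 kHz.
k=2: 54.4 kHz, 59.6 kHz.
k=3: 82.9 kHz, 88.1 kHz.
k=4: 111.4 kHz, 116.6 kHz.
Within [39.9 kHz, 83.8 kHz]: 54.4 kHz, 59.6 kHz, 82.9 kHz.

54.4 kHz, 59.6 kHz, 82.9 kHz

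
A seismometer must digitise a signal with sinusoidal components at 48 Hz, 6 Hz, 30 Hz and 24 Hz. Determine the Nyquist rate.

96 Hz

Highest-frequency component: 48 Hz.
Nyquist rate = 2 × 48 Hz = 96 Hz.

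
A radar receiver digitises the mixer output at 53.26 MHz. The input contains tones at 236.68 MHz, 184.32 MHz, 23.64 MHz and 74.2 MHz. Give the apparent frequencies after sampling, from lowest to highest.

fs/2 = 26.63 MHz.
236.68 MHz mod fs = 23.64 MHz.
23.64 MHz ≤ fs/2 = 26.63 MHz, appears at 23.64 MHz.
184.32 MHz mod fs = 24.54 MHz.
24.54 MHz ≤ fs/2 = 26.63 MHz, appears at 24.54 MHz.
23.64 MHz ≤ fs/2 = 26.63 MHz, passes unchanged.
74.2 MHz mod fs = 20.94 MHz.
20.94 MHz ≤ fs/2 = 26.63 MHz, appears at 20.94 MHz.
Distinct values: {20.94 MHz, 23.64 MHz, 24.54 MHz}.

20.94 MHz, 23.64 MHz, 24.54 MHz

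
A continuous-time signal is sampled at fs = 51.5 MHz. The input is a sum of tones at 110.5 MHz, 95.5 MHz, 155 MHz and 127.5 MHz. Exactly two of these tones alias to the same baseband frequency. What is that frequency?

fs/2 = 25.75 MHz.
110.5 MHz mod fs = 7.5 MHz.
7.5 MHz ≤ fs/2 = 25.75 MHz, appears at 7.5 MHz.
95.5 MHz mod fs = 44 MHz.
44 MHz > fs/2 = 25.75 MHz, folds to fs − 44 MHz = 7.5 MHz.
155 MHz mod fs = 0.5 MHz.
0.5 MHz ≤ fs/2 = 25.75 MHz, appears at 0.5 MHz.
127.5 MHz mod fs = 24.5 MHz.
24.5 MHz ≤ fs/2 = 25.75 MHz, appears at 24.5 MHz.
95.5 MHz and 110.5 MHz both map to 7.5 MHz.

7.5 MHz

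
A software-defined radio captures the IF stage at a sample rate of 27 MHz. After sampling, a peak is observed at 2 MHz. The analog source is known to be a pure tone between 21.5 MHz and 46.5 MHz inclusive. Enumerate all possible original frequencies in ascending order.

25 MHz, 29 MHz

Frequencies that alias to 2 MHz are k·fs ± 2 MHz for integer k ≥ 0.
k=0: 2 MHz.
k=1: 25 MHz, 29 MHz.
k=2: 52 MHz, 56 MHz.
Within [21.5 MHz, 46.5 MHz]: 25 MHz, 29 MHz.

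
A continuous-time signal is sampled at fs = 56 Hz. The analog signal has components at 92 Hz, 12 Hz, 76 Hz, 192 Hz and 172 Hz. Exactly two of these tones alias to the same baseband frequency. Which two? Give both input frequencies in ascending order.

fs/2 = 28 Hz.
92 Hz mod fs = 36 Hz.
36 Hz > fs/2 = 28 Hz, folds to fs − 36 Hz = 20 Hz.
12 Hz ≤ fs/2 = 28 Hz, passes unchanged.
76 Hz mod fs = 20 Hz.
20 Hz ≤ fs/2 = 28 Hz, appears at 20 Hz.
192 Hz mod fs = 24 Hz.
24 Hz ≤ fs/2 = 28 Hz, appears at 24 Hz.
172 Hz mod fs = 4 Hz.
4 Hz ≤ fs/2 = 28 Hz, appears at 4 Hz.
76 Hz and 92 Hz both map to 20 Hz.

76 Hz, 92 Hz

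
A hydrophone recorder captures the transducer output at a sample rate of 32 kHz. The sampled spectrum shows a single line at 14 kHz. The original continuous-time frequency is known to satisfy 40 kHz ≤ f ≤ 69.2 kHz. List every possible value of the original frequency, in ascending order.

46 kHz, 50 kHz

Frequencies that alias to 14 kHz are k·fs ± 14 kHz for integer k ≥ 0.
k=0: 14 kHz.
k=1: 18 kHz, 46 kHz.
k=2: 50 kHz, 78 kHz.
k=3: 82 kHz, 110 kHz.
Within [40 kHz, 69.2 kHz]: 46 kHz, 50 kHz.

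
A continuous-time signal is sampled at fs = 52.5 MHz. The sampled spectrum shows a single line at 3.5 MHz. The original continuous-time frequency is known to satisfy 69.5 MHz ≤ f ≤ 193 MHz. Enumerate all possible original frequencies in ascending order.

Frequencies that alias to 3.5 MHz are k·fs ± 3.5 MHz for integer k ≥ 0.
k=0: 3.5 MHz.
k=1: 49 MHz, 56 MHz.
k=2: 101.5 MHz, 108.5 MHz.
k=3: 154 MHz, 161 MHz.
k=4: 206.5 MHz, 213.5 MHz.
Within [69.5 MHz, 193 MHz]: 101.5 MHz, 108.5 MHz, 154 MHz, 161 MHz.

101.5 MHz, 108.5 MHz, 154 MHz, 161 MHz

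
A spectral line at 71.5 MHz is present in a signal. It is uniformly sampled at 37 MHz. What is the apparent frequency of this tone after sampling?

71.5 MHz mod fs = 34.5 MHz.
34.5 MHz > fs/2 = 18.5 MHz, folds to fs − 34.5 MHz = 2.5 MHz.

2.5 MHz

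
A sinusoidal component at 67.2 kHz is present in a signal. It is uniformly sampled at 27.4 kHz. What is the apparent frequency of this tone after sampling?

12.4 kHz

67.2 kHz mod fs = 12.4 kHz.
12.4 kHz ≤ fs/2 = 13.7 kHz, appears at 12.4 kHz.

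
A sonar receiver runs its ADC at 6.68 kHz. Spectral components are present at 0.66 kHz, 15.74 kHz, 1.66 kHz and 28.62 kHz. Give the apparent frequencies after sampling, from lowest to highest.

fs/2 = 3.34 kHz.
0.66 kHz ≤ fs/2 = 3.34 kHz, passes unchanged.
15.74 kHz mod fs = 2.38 kHz.
2.38 kHz ≤ fs/2 = 3.34 kHz, appears at 2.38 kHz.
1.66 kHz ≤ fs/2 = 3.34 kHz, passes unchanged.
28.62 kHz mod fs = 1.9 kHz.
1.9 kHz ≤ fs/2 = 3.34 kHz, appears at 1.9 kHz.
Distinct values: {0.66 kHz, 1.66 kHz, 1.9 kHz, 2.38 kHz}.

0.66 kHz, 1.66 kHz, 1.9 kHz, 2.38 kHz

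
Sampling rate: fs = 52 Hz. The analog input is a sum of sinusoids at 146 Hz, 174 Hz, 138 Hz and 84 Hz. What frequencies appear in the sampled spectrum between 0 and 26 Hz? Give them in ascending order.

10 Hz, 18 Hz, 20 Hz

fs/2 = 26 Hz.
146 Hz mod fs = 42 Hz.
42 Hz > fs/2 = 26 Hz, folds to fs − 42 Hz = 10 Hz.
174 Hz mod fs = 18 Hz.
18 Hz ≤ fs/2 = 26 Hz, appears at 18 Hz.
138 Hz mod fs = 34 Hz.
34 Hz > fs/2 = 26 Hz, folds to fs − 34 Hz = 18 Hz.
84 Hz mod fs = 32 Hz.
32 Hz > fs/2 = 26 Hz, folds to fs − 32 Hz = 20 Hz.
Distinct values: {10 Hz, 18 Hz, 20 Hz}.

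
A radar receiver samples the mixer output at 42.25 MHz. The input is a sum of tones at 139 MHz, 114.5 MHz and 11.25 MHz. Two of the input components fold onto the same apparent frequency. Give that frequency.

12.25 MHz

fs/2 = 21.125 MHz.
139 MHz mod fs = 12.25 MHz.
12.25 MHz ≤ fs/2 = 21.125 MHz, appears at 12.25 MHz.
114.5 MHz mod fs = 30 MHz.
30 MHz > fs/2 = 21.125 MHz, folds to fs − 30 MHz = 12.25 MHz.
11.25 MHz ≤ fs/2 = 21.125 MHz, passes unchanged.
114.5 MHz and 139 MHz both map to 12.25 MHz.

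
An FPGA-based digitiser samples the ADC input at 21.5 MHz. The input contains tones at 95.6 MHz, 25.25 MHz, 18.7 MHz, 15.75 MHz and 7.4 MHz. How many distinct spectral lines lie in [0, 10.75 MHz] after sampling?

5

fs/2 = 10.75 MHz.
95.6 MHz mod fs = 9.6 MHz.
9.6 MHz ≤ fs/2 = 10.75 MHz, appears at 9.6 MHz.
25.25 MHz mod fs = 3.75 MHz.
3.75 MHz ≤ fs/2 = 10.75 MHz, appears at 3.75 MHz.
18.7 MHz > fs/2 = 10.75 MHz, folds to fs − 18.7 MHz = 2.8 MHz.
15.75 MHz > fs/2 = 10.75 MHz, folds to fs − 15.75 MHz = 5.75 MHz.
7.4 MHz ≤ fs/2 = 10.75 MHz, passes unchanged.
Distinct values: {2.8 MHz, 3.75 MHz, 5.75 MHz, 7.4 MHz, 9.6 MHz} → 5.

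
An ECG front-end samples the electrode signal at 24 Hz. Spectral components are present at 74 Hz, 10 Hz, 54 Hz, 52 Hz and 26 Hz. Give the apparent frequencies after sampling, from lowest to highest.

fs/2 = 12 Hz.
74 Hz mod fs = 2 Hz.
2 Hz ≤ fs/2 = 12 Hz, appears at 2 Hz.
10 Hz ≤ fs/2 = 12 Hz, passes unchanged.
54 Hz mod fs = 6 Hz.
6 Hz ≤ fs/2 = 12 Hz, appears at 6 Hz.
52 Hz mod fs = 4 Hz.
4 Hz ≤ fs/2 = 12 Hz, appears at 4 Hz.
26 Hz mod fs = 2 Hz.
2 Hz ≤ fs/2 = 12 Hz, appears at 2 Hz.
Distinct values: {2 Hz, 4 Hz, 6 Hz, 10 Hz}.

2 Hz, 4 Hz, 6 Hz, 10 Hz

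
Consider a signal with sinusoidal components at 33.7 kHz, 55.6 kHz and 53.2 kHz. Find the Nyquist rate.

Highest-frequency component: 55.6 kHz.
Nyquist rate = 2 × 55.6 kHz = 111.2 kHz.

111.2 kHz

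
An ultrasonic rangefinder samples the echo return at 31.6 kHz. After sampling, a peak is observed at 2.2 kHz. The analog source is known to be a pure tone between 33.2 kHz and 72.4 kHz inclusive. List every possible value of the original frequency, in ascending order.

33.8 kHz, 61 kHz, 65.4 kHz

Frequencies that alias to 2.2 kHz are k·fs ± 2.2 kHz for integer k ≥ 0.
k=0: 2.2 kHz.
k=1: 29.4 kHz, 33.8 kHz.
k=2: 61 kHz, 65.4 kHz.
k=3: 92.6 kHz, 97 kHz.
Within [33.2 kHz, 72.4 kHz]: 33.8 kHz, 61 kHz, 65.4 kHz.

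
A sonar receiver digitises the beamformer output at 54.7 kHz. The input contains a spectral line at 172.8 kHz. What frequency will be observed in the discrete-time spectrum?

8.7 kHz

172.8 kHz mod fs = 8.7 kHz.
8.7 kHz ≤ fs/2 = 27.35 kHz, appears at 8.7 kHz.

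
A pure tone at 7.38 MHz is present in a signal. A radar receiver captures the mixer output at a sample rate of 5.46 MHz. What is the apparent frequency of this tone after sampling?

1.92 MHz

7.38 MHz mod fs = 1.92 MHz.
1.92 MHz ≤ fs/2 = 2.73 MHz, appears at 1.92 MHz.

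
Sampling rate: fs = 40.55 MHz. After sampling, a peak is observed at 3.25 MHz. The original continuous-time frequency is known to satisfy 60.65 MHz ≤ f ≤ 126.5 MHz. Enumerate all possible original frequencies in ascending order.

Frequencies that alias to 3.25 MHz are k·fs ± 3.25 MHz for integer k ≥ 0.
k=0: 3.25 MHz.
k=1: 37.3 MHz, 43.8 MHz.
k=2: 77.85 MHz, 84.35 MHz.
k=3: 118.4 MHz, 124.9 MHz.
k=4: 158.95 MHz, 165.45 MHz.
Within [60.65 MHz, 126.5 MHz]: 77.85 MHz, 84.35 MHz, 118.4 MHz, 124.9 MHz.

77.85 MHz, 84.35 MHz, 118.4 MHz, 124.9 MHz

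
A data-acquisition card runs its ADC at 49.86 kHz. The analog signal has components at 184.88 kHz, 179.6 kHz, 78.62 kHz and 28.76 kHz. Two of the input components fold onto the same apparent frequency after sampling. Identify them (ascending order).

28.76 kHz, 78.62 kHz

fs/2 = 24.93 kHz.
184.88 kHz mod fs = 35.3 kHz.
35.3 kHz > fs/2 = 24.93 kHz, folds to fs − 35.3 kHz = 14.56 kHz.
179.6 kHz mod fs = 30.02 kHz.
30.02 kHz > fs/2 = 24.93 kHz, folds to fs − 30.02 kHz = 19.84 kHz.
78.62 kHz mod fs = 28.76 kHz.
28.76 kHz > fs/2 = 24.93 kHz, folds to fs − 28.76 kHz = 21.1 kHz.
28.76 kHz > fs/2 = 24.93 kHz, folds to fs − 28.76 kHz = 21.1 kHz.
28.76 kHz and 78.62 kHz both map to 21.1 kHz.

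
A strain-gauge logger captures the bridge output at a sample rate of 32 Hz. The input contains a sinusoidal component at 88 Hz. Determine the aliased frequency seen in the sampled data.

8 Hz

88 Hz mod fs = 24 Hz.
24 Hz > fs/2 = 16 Hz, folds to fs − 24 Hz = 8 Hz.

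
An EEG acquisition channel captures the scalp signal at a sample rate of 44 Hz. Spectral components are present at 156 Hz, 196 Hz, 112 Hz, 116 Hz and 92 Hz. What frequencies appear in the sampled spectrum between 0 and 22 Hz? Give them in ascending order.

4 Hz, 16 Hz, 20 Hz

fs/2 = 22 Hz.
156 Hz mod fs = 24 Hz.
24 Hz > fs/2 = 22 Hz, folds to fs − 24 Hz = 20 Hz.
196 Hz mod fs = 20 Hz.
20 Hz ≤ fs/2 = 22 Hz, appears at 20 Hz.
112 Hz mod fs = 24 Hz.
24 Hz > fs/2 = 22 Hz, folds to fs − 24 Hz = 20 Hz.
116 Hz mod fs = 28 Hz.
28 Hz > fs/2 = 22 Hz, folds to fs − 28 Hz = 16 Hz.
92 Hz mod fs = 4 Hz.
4 Hz ≤ fs/2 = 22 Hz, appears at 4 Hz.
Distinct values: {4 Hz, 16 Hz, 20 Hz}.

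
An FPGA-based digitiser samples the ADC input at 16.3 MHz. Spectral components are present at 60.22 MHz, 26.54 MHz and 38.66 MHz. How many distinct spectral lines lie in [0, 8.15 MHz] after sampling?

2

fs/2 = 8.15 MHz.
60.22 MHz mod fs = 11.32 MHz.
11.32 MHz > fs/2 = 8.15 MHz, folds to fs − 11.32 MHz = 4.98 MHz.
26.54 MHz mod fs = 10.24 MHz.
10.24 MHz > fs/2 = 8.15 MHz, folds to fs − 10.24 MHz = 6.06 MHz.
38.66 MHz mod fs = 6.06 MHz.
6.06 MHz ≤ fs/2 = 8.15 MHz, appears at 6.06 MHz.
Distinct values: {4.98 MHz, 6.06 MHz} → 2.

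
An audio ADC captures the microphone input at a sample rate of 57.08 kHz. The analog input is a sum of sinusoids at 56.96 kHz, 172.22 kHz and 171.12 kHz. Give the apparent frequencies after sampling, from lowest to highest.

0.12 kHz, 0.98 kHz

fs/2 = 28.54 kHz.
56.96 kHz > fs/2 = 28.54 kHz, folds to fs − 56.96 kHz = 0.12 kHz.
172.22 kHz mod fs = 0.98 kHz.
0.98 kHz ≤ fs/2 = 28.54 kHz, appears at 0.98 kHz.
171.12 kHz mod fs = 56.96 kHz.
56.96 kHz > fs/2 = 28.54 kHz, folds to fs − 56.96 kHz = 0.12 kHz.
Distinct values: {0.12 kHz, 0.98 kHz}.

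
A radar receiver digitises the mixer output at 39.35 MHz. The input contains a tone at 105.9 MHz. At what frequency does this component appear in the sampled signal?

105.9 MHz mod fs = 27.2 MHz.
27.2 MHz > fs/2 = 19.675 MHz, folds to fs − 27.2 MHz = 12.15 MHz.

12.15 MHz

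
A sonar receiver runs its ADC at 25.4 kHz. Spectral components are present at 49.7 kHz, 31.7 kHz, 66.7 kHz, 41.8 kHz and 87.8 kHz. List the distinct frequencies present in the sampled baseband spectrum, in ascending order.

1.1 kHz, 6.3 kHz, 9 kHz, 9.5 kHz, 11.6 kHz

fs/2 = 12.7 kHz.
49.7 kHz mod fs = 24.3 kHz.
24.3 kHz > fs/2 = 12.7 kHz, folds to fs − 24.3 kHz = 1.1 kHz.
31.7 kHz mod fs = 6.3 kHz.
6.3 kHz ≤ fs/2 = 12.7 kHz, appears at 6.3 kHz.
66.7 kHz mod fs = 15.9 kHz.
15.9 kHz > fs/2 = 12.7 kHz, folds to fs − 15.9 kHz = 9.5 kHz.
41.8 kHz mod fs = 16.4 kHz.
16.4 kHz > fs/2 = 12.7 kHz, folds to fs − 16.4 kHz = 9 kHz.
87.8 kHz mod fs = 11.6 kHz.
11.6 kHz ≤ fs/2 = 12.7 kHz, appears at 11.6 kHz.
Distinct values: {1.1 kHz, 6.3 kHz, 9 kHz, 9.5 kHz, 11.6 kHz}.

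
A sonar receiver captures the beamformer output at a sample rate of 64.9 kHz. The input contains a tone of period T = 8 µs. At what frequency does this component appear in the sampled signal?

T = 8 µs → f = 1/T = 125 kHz.
125 kHz mod fs = 60.1 kHz.
60.1 kHz > fs/2 = 32.45 kHz, folds to fs − 60.1 kHz = 4.8 kHz.

4.8 kHz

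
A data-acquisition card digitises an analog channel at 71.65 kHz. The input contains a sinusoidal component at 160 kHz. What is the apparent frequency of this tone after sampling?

160 kHz mod fs = 16.7 kHz.
16.7 kHz ≤ fs/2 = 35.825 kHz, appears at 16.7 kHz.

16.7 kHz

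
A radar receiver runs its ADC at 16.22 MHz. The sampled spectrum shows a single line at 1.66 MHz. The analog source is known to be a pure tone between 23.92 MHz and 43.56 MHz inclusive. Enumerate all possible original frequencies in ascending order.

Frequencies that alias to 1.66 MHz are k·fs ± 1.66 MHz for integer k ≥ 0.
k=0: 1.66 MHz.
k=1: 14.56 MHz, 17.88 MHz.
k=2: 30.78 MHz, 34.1 MHz.
k=3: 47 MHz, 50.32 MHz.
Within [23.92 MHz, 43.56 MHz]: 30.78 MHz, 34.1 MHz.

30.78 MHz, 34.1 MHz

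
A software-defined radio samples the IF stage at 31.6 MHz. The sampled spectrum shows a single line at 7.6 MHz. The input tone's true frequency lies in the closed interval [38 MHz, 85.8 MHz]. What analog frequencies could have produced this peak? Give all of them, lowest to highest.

39.2 MHz, 55.6 MHz, 70.8 MHz

Frequencies that alias to 7.6 MHz are k·fs ± 7.6 MHz for integer k ≥ 0.
k=0: 7.6 MHz.
k=1: 24 MHz, 39.2 MHz.
k=2: 55.6 MHz, 70.8 MHz.
k=3: 87.2 MHz, 102.4 MHz.
Within [38 MHz, 85.8 MHz]: 39.2 MHz, 55.6 MHz, 70.8 MHz.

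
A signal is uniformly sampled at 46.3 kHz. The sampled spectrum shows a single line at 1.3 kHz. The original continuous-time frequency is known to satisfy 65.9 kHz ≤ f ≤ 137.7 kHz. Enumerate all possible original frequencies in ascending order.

Frequencies that alias to 1.3 kHz are k·fs ± 1.3 kHz for integer k ≥ 0.
k=0: 1.3 kHz.
k=1: 45 kHz, 47.6 kHz.
k=2: 91.3 kHz, 93.9 kHz.
k=3: 137.6 kHz, 140.2 kHz.
k=4: 183.9 kHz, 186.5 kHz.
Within [65.9 kHz, 137.7 kHz]: 91.3 kHz, 93.9 kHz, 137.6 kHz.

91.3 kHz, 93.9 kHz, 137.6 kHz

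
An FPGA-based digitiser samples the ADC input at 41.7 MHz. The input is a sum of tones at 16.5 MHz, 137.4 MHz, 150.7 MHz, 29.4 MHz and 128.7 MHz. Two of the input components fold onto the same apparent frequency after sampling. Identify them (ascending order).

29.4 MHz, 137.4 MHz

fs/2 = 20.85 MHz.
16.5 MHz ≤ fs/2 = 20.85 MHz, passes unchanged.
137.4 MHz mod fs = 12.3 MHz.
12.3 MHz ≤ fs/2 = 20.85 MHz, appears at 12.3 MHz.
150.7 MHz mod fs = 25.6 MHz.
25.6 MHz > fs/2 = 20.85 MHz, folds to fs − 25.6 MHz = 16.1 MHz.
29.4 MHz > fs/2 = 20.85 MHz, folds to fs − 29.4 MHz = 12.3 MHz.
128.7 MHz mod fs = 3.6 MHz.
3.6 MHz ≤ fs/2 = 20.85 MHz, appears at 3.6 MHz.
29.4 MHz and 137.4 MHz both map to 12.3 MHz.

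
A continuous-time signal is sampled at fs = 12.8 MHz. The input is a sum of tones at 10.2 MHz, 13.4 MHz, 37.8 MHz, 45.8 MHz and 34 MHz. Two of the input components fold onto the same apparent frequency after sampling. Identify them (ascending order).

fs/2 = 6.4 MHz.
10.2 MHz > fs/2 = 6.4 MHz, folds to fs − 10.2 MHz = 2.6 MHz.
13.4 MHz mod fs = 0.6 MHz.
0.6 MHz ≤ fs/2 = 6.4 MHz, appears at 0.6 MHz.
37.8 MHz mod fs = 12.2 MHz.
12.2 MHz > fs/2 = 6.4 MHz, folds to fs − 12.2 MHz = 0.6 MHz.
45.8 MHz mod fs = 7.4 MHz.
7.4 MHz > fs/2 = 6.4 MHz, folds to fs − 7.4 MHz = 5.4 MHz.
34 MHz mod fs = 8.4 MHz.
8.4 MHz > fs/2 = 6.4 MHz, folds to fs − 8.4 MHz = 4.4 MHz.
13.4 MHz and 37.8 MHz both map to 0.6 MHz.

13.4 MHz, 37.8 MHz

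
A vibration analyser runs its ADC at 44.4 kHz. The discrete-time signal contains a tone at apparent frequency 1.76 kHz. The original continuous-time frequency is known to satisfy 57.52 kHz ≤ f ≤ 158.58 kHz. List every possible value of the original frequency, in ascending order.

Frequencies that alias to 1.76 kHz are k·fs ± 1.76 kHz for integer k ≥ 0.
k=0: 1.76 kHz.
k=1: 42.64 kHz, 46.16 kHz.
k=2: 87.04 kHz, 90.56 kHz.
k=3: 131.44 kHz, 134.96 kHz.
k=4: 175.84 kHz, 179.36 kHz.
Within [57.52 kHz, 158.58 kHz]: 87.04 kHz, 90.56 kHz, 131.44 kHz, 134.96 kHz.

87.04 kHz, 90.56 kHz, 131.44 kHz, 134.96 kHz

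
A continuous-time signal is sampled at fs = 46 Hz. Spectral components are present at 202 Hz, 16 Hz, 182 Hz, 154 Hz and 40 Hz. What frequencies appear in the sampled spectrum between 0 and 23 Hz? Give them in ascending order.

fs/2 = 23 Hz.
202 Hz mod fs = 18 Hz.
18 Hz ≤ fs/2 = 23 Hz, appears at 18 Hz.
16 Hz ≤ fs/2 = 23 Hz, passes unchanged.
182 Hz mod fs = 44 Hz.
44 Hz > fs/2 = 23 Hz, folds to fs − 44 Hz = 2 Hz.
154 Hz mod fs = 16 Hz.
16 Hz ≤ fs/2 = 23 Hz, appears at 16 Hz.
40 Hz > fs/2 = 23 Hz, folds to fs − 40 Hz = 6 Hz.
Distinct values: {2 Hz, 6 Hz, 16 Hz, 18 Hz}.

2 Hz, 6 Hz, 16 Hz, 18 Hz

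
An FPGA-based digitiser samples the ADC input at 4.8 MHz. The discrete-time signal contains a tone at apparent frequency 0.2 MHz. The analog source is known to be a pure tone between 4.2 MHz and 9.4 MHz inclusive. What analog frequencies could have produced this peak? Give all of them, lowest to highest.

Frequencies that alias to 0.2 MHz are k·fs ± 0.2 MHz for integer k ≥ 0.
k=0: 0.2 MHz.
k=1: 4.6 MHz, 5 MHz.
k=2: 9.4 MHz, 9.8 MHz.
k=3: 14.2 MHz, 14.6 MHz.
Within [4.2 MHz, 9.4 MHz]: 4.6 MHz, 5 MHz, 9.4 MHz.

4.6 MHz, 5 MHz, 9.4 MHz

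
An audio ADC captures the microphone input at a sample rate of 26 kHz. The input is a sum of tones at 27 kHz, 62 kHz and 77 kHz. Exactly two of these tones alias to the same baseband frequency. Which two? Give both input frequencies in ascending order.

fs/2 = 13 kHz.
27 kHz mod fs = 1 kHz.
1 kHz ≤ fs/2 = 13 kHz, appears at 1 kHz.
62 kHz mod fs = 10 kHz.
10 kHz ≤ fs/2 = 13 kHz, appears at 10 kHz.
77 kHz mod fs = 25 kHz.
25 kHz > fs/2 = 13 kHz, folds to fs − 25 kHz = 1 kHz.
27 kHz and 77 kHz both map to 1 kHz.

27 kHz, 77 kHz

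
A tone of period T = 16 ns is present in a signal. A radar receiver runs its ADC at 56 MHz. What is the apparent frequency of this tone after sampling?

6.5 MHz

T = 16 ns → f = 1/T = 62.5 MHz.
62.5 MHz mod fs = 6.5 MHz.
6.5 MHz ≤ fs/2 = 28 MHz, appears at 6.5 MHz.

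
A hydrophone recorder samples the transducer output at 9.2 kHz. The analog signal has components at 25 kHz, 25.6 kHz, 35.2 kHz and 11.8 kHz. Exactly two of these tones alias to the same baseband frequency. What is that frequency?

2.6 kHz

fs/2 = 4.6 kHz.
25 kHz mod fs = 6.6 kHz.
6.6 kHz > fs/2 = 4.6 kHz, folds to fs − 6.6 kHz = 2.6 kHz.
25.6 kHz mod fs = 7.2 kHz.
7.2 kHz > fs/2 = 4.6 kHz, folds to fs − 7.2 kHz = 2 kHz.
35.2 kHz mod fs = 7.6 kHz.
7.6 kHz > fs/2 = 4.6 kHz, folds to fs − 7.6 kHz = 1.6 kHz.
11.8 kHz mod fs = 2.6 kHz.
2.6 kHz ≤ fs/2 = 4.6 kHz, appears at 2.6 kHz.
11.8 kHz and 25 kHz both map to 2.6 kHz.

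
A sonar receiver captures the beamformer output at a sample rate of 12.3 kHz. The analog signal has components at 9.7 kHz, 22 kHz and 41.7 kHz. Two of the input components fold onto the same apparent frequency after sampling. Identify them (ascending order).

fs/2 = 6.15 kHz.
9.7 kHz > fs/2 = 6.15 kHz, folds to fs − 9.7 kHz = 2.6 kHz.
22 kHz mod fs = 9.7 kHz.
9.7 kHz > fs/2 = 6.15 kHz, folds to fs − 9.7 kHz = 2.6 kHz.
41.7 kHz mod fs = 4.8 kHz.
4.8 kHz ≤ fs/2 = 6.15 kHz, appears at 4.8 kHz.
9.7 kHz and 22 kHz both map to 2.6 kHz.

9.7 kHz, 22 kHz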